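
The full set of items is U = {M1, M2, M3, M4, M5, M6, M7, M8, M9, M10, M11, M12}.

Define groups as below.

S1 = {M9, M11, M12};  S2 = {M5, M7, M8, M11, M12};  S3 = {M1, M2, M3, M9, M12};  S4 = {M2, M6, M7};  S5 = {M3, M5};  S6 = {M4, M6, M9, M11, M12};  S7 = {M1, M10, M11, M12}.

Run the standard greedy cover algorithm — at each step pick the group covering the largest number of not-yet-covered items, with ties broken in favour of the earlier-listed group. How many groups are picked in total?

Greedy: pick S2 (covers 5 new) → pick S3 (covers 4 new) → pick S6 (covers 2 new) → pick S7 (covers 1 new). Total picks: 4.

4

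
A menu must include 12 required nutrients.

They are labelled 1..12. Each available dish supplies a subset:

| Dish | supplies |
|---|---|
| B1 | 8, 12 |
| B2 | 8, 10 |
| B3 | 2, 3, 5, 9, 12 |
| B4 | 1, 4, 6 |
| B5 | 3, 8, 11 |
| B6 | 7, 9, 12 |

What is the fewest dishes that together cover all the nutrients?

Take {B2, B3, B4, B5, B6}. Their union is {1, 2, 3, 4, 5, 6, 7, 8, 9, 10, 11, 12}, which is all 12 nutrients.
No 4 of the 6 dishes cover everything (all 15 combinations miss at least one nutrient), so 5 is optimal.

5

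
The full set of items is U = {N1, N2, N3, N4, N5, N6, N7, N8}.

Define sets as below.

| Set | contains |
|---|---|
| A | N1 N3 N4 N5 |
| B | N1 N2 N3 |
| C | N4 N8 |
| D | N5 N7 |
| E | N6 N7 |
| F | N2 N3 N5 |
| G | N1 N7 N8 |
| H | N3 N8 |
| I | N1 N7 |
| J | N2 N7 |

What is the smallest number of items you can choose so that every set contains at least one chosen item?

T = {N3, N4, N7} meets every set (each contains at least one member of T), and |T| = 3.
The sets C, E, F are pairwise disjoint, so any hitting set needs a separate item for each — at least 3. Hence 3 is optimal.

3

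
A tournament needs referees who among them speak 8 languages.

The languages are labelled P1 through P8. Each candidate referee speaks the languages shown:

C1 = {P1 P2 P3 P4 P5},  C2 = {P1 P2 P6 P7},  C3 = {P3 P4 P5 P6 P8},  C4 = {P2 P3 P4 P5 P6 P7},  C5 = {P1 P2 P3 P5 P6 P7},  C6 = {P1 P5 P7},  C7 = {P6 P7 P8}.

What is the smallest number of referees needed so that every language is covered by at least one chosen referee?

Take {C3, C5}. Their union is {P1, P2, P3, P4, P5, P6, P7, P8}, which is all 8 languages.
No single referee has all 8 languages (the largest, C4, has 6), so 2 is optimal.

2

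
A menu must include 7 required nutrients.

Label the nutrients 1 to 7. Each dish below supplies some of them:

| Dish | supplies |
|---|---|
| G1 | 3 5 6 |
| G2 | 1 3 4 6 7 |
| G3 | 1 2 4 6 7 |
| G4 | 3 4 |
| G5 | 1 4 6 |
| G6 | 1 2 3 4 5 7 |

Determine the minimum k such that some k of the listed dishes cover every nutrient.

2

Take {G5, G6}. Their union is {1, 2, 3, 4, 5, 6, 7}, which is all 7 nutrients.
No single dish has all 7 nutrients (the largest, G6, has 6), so 2 is optimal.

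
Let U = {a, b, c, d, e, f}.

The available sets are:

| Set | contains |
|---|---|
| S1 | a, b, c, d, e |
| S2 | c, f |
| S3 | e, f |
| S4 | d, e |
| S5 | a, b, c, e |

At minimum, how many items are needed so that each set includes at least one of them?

H = {c, e} meets every set (each contains at least one member of H), and |H| = 2.
The sets S2, S4 are pairwise disjoint, so any hitting set needs a separate item for each — at least 2. Hence 2 is optimal.

2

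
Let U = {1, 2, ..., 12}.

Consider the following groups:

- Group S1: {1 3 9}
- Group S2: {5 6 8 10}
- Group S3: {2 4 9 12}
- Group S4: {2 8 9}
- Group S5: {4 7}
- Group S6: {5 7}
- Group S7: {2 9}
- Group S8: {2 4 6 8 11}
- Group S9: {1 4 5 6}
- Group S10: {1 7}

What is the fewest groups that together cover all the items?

S1, S2, S3, S6, and S8 cover everything between them: the union {1, 2, 3, 4, 5, 6, 7, 8, 9, 10, 11, 12} is all of U.
No 4 of the 10 groups cover everything (all 210 combinations miss at least one item), so 5 is optimal.

5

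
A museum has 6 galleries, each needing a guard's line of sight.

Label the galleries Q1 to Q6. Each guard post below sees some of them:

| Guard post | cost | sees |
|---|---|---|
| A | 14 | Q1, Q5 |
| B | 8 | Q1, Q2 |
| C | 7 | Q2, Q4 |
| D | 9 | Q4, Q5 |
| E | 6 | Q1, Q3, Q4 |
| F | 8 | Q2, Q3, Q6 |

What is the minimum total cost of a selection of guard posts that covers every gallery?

D, E, F together cover every gallery (D ∪ E ∪ F = {Q1, Q2, Q3, Q4, Q5, Q6}); total cost 9 + 6 + 8 = 23.
No covering selection has total cost below 23.

23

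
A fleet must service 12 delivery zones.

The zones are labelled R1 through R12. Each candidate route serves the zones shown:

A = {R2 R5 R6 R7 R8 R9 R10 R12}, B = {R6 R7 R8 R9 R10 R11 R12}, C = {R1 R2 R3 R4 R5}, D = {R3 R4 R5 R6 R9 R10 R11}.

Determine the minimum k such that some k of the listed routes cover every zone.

Take {B, C}. Their union is {R1, R2, R3, R4, R5, R6, R7, R8, R9, R10, R11, R12}, which is all 12 zones.
No single route has all 12 zones (the largest, A, has 8), so 2 is optimal.

2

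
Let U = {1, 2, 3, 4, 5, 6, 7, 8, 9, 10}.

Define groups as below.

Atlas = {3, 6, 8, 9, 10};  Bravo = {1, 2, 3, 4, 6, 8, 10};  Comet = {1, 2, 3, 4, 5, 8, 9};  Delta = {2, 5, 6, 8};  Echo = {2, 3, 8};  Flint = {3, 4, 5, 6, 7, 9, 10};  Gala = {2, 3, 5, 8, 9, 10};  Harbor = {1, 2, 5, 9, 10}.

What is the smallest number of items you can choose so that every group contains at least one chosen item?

H = {5, 8} meets every group (each contains at least one member of H), and |H| = 2.
No single item lies in every group, so at least 2 are needed and 2 is optimal.

2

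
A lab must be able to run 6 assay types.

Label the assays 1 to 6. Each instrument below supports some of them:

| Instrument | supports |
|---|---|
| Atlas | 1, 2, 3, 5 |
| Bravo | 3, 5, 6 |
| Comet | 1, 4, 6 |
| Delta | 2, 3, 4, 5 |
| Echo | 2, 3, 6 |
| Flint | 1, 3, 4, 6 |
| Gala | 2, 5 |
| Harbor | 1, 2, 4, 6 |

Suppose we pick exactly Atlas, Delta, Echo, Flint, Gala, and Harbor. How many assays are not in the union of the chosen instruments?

0

Union of Atlas, Delta, Echo, Flint, Gala, Harbor = {1, 2, 3, 4, 5, 6} — that's every assay, so 0 are uncovered.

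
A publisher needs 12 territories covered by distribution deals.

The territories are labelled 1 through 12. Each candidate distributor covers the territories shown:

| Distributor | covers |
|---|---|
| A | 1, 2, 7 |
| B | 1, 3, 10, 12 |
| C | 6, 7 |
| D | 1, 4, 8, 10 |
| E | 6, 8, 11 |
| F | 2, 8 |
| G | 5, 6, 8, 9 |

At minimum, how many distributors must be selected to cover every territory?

5

A and B and D and E and G together: A ∪ B ∪ D ∪ E ∪ G = {1, 2, 3, 4, 5, 6, 7, 8, 9, 10, 11, 12} — every territory is covered.
No 4 of the 7 distributors cover everything (all 35 combinations miss at least one territory), so 5 is optimal.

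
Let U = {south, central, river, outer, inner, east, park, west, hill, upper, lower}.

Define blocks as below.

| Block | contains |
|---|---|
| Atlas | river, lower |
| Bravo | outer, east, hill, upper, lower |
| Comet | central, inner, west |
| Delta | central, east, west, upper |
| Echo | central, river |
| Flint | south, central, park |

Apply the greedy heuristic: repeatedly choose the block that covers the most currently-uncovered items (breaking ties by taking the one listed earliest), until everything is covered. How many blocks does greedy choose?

Greedy: pick Bravo (covers 5 new) → pick Comet (covers 3 new) → pick Flint (covers 2 new) → pick Atlas (covers 1 new). Total picks: 4.

4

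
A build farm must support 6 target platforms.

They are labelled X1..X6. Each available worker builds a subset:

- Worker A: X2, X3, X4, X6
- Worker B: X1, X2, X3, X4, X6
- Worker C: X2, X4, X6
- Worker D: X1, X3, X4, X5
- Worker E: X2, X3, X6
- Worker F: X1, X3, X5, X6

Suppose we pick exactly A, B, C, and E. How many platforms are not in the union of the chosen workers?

Union of A, B, C, E = {X1, X2, X3, X4, X6}.
Not covered: X5 — 1 platform.

1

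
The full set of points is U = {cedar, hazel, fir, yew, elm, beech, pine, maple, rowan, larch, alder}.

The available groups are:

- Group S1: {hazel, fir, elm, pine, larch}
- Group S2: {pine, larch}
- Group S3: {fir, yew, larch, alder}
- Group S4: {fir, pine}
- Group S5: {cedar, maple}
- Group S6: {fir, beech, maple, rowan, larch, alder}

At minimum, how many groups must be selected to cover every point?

S1 and S3 and S5 and S6 together: S1 ∪ S3 ∪ S5 ∪ S6 = {cedar, hazel, fir, yew, elm, beech, pine, maple, rowan, larch, alder} — every point is covered.
Only S3 contains yew, so S3 is forced; the remaining 7 points need at least 3 more groups (each remaining group adds at most 3) — so at least 4 groups are needed, and 4 is optimal.

4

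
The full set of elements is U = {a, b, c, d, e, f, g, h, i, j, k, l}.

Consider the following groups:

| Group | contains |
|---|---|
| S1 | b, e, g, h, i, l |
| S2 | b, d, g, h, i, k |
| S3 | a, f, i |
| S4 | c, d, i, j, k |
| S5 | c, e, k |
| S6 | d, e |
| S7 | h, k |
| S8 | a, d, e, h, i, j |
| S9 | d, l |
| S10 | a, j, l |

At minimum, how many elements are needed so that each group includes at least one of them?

4

The 4 elements {e, f, k, l} hit every group.
No choice of 3 elements meets every group, so 4 is the minimum.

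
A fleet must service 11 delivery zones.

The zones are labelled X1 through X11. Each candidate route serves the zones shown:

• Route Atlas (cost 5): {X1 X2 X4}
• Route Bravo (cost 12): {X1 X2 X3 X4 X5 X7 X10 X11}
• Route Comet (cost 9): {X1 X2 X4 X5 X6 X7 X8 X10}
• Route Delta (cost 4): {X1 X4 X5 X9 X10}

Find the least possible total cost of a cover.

25

Bravo, Comet, Delta together cover every zone (Bravo ∪ Comet ∪ Delta = {X1, X2, X3, X4, X5, X6, X7, X8, X9, X10, X11}); total cost 12 + 9 + 4 = 25.
No covering selection has total cost below 25.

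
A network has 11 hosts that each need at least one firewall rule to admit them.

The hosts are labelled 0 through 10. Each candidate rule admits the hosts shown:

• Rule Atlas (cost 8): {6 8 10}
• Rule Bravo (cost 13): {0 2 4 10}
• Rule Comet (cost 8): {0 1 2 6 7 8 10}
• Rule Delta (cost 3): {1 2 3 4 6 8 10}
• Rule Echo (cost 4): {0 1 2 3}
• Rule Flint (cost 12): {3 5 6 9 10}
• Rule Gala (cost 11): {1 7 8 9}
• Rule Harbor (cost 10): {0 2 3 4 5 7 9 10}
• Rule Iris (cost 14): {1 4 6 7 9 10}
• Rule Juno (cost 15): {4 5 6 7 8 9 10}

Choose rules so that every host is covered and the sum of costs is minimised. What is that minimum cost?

Delta, Harbor together cover every host (Delta ∪ Harbor = {0, 1, 2, 3, 4, 5, 6, 7, 8, 9, 10}); total cost 3 + 10 = 13.
No covering selection has total cost below 13.

13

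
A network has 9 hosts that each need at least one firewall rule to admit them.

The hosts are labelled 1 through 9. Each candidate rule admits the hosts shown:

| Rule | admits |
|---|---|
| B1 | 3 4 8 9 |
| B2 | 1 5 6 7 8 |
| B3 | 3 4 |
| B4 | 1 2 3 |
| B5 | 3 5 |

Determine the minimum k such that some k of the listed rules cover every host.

B1 and B2 and B4 together: B1 ∪ B2 ∪ B4 = {1, 2, 3, 4, 5, 6, 7, 8, 9} — every host is covered.
Only B4 contains 2, so B4 is forced; the remaining 6 hosts need at least 2 more rules (each remaining rule adds at most 4) — so at least 3 rules are needed, and 3 is optimal.

3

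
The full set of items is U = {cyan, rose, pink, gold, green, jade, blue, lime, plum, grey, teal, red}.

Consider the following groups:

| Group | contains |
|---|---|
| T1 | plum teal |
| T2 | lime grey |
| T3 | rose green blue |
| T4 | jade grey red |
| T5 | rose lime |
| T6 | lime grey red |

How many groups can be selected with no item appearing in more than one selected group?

T1, T3, T6 are pairwise disjoint (T1={plum,teal}; T3={rose,green,blue}; T6={lime,grey,red}).
Every remaining group overlaps one of these, and no 4 of the listed groups are pairwise disjoint, so 3 is the maximum.

3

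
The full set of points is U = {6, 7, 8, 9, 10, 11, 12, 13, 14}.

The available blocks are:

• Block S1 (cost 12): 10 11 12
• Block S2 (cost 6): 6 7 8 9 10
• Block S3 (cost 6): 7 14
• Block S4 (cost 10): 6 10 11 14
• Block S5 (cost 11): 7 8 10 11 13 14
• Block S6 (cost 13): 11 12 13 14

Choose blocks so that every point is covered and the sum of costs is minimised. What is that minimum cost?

19

S2, S6 together cover every point (S2 ∪ S6 = {6, 7, 8, 9, 10, 11, 12, 13, 14}); total cost 6 + 13 = 19.
No covering selection has total cost below 19.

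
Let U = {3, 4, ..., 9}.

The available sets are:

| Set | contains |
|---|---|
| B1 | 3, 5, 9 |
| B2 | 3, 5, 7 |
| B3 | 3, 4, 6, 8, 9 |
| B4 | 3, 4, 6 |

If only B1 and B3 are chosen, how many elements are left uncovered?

1

Union of B1, B3 = {3, 4, 5, 6, 8, 9}.
Not covered: 7 — 1 element.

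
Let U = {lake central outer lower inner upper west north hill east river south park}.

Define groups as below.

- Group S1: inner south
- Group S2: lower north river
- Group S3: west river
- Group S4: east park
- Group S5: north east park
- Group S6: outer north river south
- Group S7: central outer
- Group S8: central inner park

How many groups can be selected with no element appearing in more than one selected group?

S1, S3, S5, S7 are pairwise disjoint (S1={inner,south}; S3={west,river}; S5={north,east,park}; S7={central,outer}).
Every remaining group overlaps one of these, and no 5 of the listed groups are pairwise disjoint, so 4 is the maximum.

4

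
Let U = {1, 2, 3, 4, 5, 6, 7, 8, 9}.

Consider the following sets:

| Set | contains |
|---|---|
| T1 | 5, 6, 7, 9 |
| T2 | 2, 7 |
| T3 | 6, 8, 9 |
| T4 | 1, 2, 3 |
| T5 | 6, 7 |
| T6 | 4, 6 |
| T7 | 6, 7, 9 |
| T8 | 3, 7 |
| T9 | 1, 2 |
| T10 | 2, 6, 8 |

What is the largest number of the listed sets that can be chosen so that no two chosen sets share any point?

3

T6, T8, T9 are pairwise disjoint (T6={4,6}; T8={3,7}; T9={1,2}).
Every remaining set overlaps one of these, and no 4 of the listed sets are pairwise disjoint, so 3 is the maximum.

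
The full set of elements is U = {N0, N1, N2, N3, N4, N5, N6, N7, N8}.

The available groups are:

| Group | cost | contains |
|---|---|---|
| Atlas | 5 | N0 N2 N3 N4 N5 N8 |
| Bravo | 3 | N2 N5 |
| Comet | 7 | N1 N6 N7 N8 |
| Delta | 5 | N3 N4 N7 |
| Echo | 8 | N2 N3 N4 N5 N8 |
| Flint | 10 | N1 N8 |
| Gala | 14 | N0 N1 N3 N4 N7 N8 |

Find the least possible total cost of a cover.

Atlas, Comet together cover every element (Atlas ∪ Comet = {N0, N1, N2, N3, N4, N5, N6, N7, N8}); total cost 5 + 7 = 12.
No covering selection has total cost below 12.

12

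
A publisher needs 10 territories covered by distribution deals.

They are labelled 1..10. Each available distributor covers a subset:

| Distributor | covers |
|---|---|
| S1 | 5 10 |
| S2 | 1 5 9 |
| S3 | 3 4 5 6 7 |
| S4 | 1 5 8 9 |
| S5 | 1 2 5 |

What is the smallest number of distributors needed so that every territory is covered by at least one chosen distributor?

4

Take {S1, S3, S4, S5}. Their union is {1, 2, 3, 4, 5, 6, 7, 8, 9, 10}, which is all 10 territories.
No 3 of the 5 distributors cover everything (all 10 combinations miss at least one territory), so 4 is optimal.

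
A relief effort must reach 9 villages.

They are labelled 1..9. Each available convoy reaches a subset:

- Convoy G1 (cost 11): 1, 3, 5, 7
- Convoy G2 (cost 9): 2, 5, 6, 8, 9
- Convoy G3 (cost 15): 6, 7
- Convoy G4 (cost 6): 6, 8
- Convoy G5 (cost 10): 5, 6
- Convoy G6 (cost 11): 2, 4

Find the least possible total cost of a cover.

31

G1, G2, G6 together cover every village (G1 ∪ G2 ∪ G6 = {1, 2, 3, 4, 5, 6, 7, 8, 9}); total cost 11 + 9 + 11 = 31.
No covering selection has total cost below 31.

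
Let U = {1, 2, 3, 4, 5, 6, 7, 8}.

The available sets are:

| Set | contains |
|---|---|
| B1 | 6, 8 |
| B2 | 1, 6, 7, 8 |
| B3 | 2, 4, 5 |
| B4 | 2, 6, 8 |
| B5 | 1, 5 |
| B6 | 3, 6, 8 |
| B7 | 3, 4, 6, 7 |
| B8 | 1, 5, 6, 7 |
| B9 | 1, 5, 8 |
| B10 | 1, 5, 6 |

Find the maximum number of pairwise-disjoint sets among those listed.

B4, B5 are pairwise disjoint (B4={2,6,8}; B5={1,5}).
Every remaining set overlaps one of these, and no 3 of the listed sets are pairwise disjoint, so 2 is the maximum.

2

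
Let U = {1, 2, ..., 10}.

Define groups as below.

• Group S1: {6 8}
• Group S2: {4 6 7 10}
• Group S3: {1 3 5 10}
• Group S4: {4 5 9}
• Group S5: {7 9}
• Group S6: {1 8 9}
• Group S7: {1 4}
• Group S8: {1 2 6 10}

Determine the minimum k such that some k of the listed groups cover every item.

Take {S2, S3, S6, S8}. Their union is {1, 2, 3, 4, 5, 6, 7, 8, 9, 10}, which is all 10 items.
No 3 of the 8 groups cover everything (all 56 combinations miss at least one item), so 4 is optimal.

4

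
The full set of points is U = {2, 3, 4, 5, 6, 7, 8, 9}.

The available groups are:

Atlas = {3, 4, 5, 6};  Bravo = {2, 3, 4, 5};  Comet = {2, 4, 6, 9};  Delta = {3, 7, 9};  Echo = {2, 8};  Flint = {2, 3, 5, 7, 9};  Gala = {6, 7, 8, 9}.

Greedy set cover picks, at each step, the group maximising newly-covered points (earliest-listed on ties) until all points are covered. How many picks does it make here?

3

Greedy: pick Flint (covers 5 new) → pick Atlas (covers 2 new) → pick Echo (covers 1 new). Total picks: 3.
(The true minimum cover uses only 2 groups, so greedy is not optimal here.)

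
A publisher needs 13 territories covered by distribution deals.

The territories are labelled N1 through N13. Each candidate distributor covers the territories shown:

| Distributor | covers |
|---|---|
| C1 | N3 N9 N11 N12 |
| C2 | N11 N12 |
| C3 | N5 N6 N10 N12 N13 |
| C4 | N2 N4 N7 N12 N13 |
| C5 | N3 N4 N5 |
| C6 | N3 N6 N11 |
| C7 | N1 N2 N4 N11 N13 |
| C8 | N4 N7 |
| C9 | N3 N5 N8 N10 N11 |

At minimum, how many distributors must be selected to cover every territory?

C1 and C3 and C7 and C8 and C9 together: C1 ∪ C3 ∪ C7 ∪ C8 ∪ C9 = {N1, N2, N3, N4, N5, N6, N7, N8, N9, N10, N11, N12, N13} — every territory is covered.
No 4 of the 9 distributors cover everything (all 126 combinations miss at least one territory), so 5 is optimal.

5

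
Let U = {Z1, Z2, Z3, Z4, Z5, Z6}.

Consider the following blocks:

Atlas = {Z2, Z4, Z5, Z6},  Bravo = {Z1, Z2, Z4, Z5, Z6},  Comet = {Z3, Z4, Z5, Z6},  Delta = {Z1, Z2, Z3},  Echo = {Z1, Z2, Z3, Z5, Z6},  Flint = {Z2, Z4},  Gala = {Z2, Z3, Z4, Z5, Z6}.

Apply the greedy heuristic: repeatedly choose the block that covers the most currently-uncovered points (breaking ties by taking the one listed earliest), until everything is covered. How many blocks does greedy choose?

2

Greedy: pick Bravo (covers 5 new) → pick Comet (covers 1 new). Total picks: 2.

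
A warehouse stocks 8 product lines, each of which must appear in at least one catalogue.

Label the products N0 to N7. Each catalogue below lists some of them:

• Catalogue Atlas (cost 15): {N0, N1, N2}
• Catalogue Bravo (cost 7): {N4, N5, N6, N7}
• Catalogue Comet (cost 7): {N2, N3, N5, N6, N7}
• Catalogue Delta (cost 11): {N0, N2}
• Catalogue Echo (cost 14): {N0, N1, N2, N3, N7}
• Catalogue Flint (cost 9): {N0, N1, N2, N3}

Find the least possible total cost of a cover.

16

Bravo, Flint together cover every product (Bravo ∪ Flint = {N0, N1, N2, N3, N4, N5, N6, N7}); total cost 7 + 9 = 16.
The greedy pick Comet, Flint, Bravo costs 23; no covering selection beats 16.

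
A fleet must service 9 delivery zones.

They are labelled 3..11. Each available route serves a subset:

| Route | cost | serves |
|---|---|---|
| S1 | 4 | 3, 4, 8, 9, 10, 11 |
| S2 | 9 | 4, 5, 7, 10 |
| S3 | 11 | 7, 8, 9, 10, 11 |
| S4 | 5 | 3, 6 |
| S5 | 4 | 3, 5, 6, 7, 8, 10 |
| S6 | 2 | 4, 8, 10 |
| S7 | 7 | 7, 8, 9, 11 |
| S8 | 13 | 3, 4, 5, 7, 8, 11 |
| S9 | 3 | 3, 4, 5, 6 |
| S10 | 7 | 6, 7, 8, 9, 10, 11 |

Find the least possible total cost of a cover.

S1, S5 together cover every zone (S1 ∪ S5 = {3, 4, 5, 6, 7, 8, 9, 10, 11}); total cost 4 + 4 = 8.
No covering selection has total cost below 8.

8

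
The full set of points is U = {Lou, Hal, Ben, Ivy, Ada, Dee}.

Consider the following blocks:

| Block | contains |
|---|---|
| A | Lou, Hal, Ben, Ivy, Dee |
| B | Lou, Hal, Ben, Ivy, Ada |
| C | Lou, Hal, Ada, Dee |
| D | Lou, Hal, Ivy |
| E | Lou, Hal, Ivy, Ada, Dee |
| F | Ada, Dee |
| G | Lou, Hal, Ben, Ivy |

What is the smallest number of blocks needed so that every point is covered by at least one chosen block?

B and E together: B ∪ E = {Lou, Hal, Ben, Ivy, Ada, Dee} — every point is covered.
No single block has all 6 points (the largest, A, has 5), so 2 is optimal.

2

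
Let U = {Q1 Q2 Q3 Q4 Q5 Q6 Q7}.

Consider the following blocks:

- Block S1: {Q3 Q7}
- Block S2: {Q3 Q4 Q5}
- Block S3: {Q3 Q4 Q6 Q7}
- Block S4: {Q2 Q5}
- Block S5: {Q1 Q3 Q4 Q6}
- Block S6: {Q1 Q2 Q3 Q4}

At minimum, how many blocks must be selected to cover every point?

3

Take {S3, S4, S5}. Their union is {Q1, Q2, Q3, Q4, Q5, Q6, Q7}, which is all 7 points.
No 2 of the 6 blocks cover everything (all 15 combinations miss at least one point), so 3 is optimal.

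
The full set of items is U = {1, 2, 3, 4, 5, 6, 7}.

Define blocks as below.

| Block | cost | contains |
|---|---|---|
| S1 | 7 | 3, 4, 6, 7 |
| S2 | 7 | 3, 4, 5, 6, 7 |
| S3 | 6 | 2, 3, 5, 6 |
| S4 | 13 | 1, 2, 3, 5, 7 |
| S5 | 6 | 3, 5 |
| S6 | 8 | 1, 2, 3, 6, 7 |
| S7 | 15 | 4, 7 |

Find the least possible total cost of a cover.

15

S2, S6 together cover every item (S2 ∪ S6 = {1, 2, 3, 4, 5, 6, 7}); total cost 7 + 8 = 15.
No covering selection has total cost below 15.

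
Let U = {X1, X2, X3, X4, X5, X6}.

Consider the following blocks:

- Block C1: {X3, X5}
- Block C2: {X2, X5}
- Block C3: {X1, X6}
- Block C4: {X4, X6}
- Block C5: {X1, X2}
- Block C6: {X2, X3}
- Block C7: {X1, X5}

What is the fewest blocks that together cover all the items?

3

C1, C4, and C5 cover everything between them: the union {X1, X2, X3, X4, X5, X6} is all of U.
Each block has at most 2 items, and 2·2 = 4 < 6 — so at least 3 blocks are needed, and 3 is optimal.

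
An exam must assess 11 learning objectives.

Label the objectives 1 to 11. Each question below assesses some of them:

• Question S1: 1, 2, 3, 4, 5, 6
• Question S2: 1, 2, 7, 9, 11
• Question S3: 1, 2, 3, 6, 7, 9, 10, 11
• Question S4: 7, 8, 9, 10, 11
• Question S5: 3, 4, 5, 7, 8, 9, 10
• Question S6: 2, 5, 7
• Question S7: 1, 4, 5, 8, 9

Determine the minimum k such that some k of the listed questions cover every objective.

S3 and S5 together: S3 ∪ S5 = {1, 2, 3, 4, 5, 6, 7, 8, 9, 10, 11} — every objective is covered.
No single question has all 11 objectives (the largest, S3, has 8), so 2 is optimal.

2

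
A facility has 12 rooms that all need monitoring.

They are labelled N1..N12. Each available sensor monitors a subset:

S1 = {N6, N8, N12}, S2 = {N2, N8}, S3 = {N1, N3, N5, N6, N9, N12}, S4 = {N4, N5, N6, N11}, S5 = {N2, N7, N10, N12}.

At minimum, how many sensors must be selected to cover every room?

Take {S1, S3, S4, S5}. Their union is {N1, N2, N3, N4, N5, N6, N7, N8, N9, N10, N11, N12}, which is all 12 rooms.
No 3 of the 5 sensors cover everything (all 10 combinations miss at least one room), so 4 is optimal.

4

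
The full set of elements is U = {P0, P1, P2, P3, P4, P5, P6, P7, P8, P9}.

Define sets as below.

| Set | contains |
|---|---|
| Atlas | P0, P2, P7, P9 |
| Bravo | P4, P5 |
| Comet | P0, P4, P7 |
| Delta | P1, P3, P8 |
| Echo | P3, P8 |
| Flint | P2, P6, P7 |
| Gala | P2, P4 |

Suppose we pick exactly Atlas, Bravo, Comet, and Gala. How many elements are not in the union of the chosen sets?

4

Union of Atlas, Bravo, Comet, Gala = {P0, P2, P4, P5, P7, P9}.
Not covered: P1, P3, P6, P8 — 4 elements.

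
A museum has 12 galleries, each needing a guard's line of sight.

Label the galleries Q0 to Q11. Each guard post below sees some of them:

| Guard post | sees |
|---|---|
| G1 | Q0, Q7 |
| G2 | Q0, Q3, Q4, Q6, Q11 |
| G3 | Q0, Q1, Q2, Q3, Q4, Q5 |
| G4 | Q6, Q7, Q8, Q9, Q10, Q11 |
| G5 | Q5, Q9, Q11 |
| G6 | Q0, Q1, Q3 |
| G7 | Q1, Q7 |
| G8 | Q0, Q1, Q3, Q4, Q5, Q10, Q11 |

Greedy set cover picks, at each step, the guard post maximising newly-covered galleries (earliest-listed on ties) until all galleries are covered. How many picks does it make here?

Greedy: pick G8 (covers 7 new) → pick G4 (covers 4 new) → pick G3 (covers 1 new). Total picks: 3.
(The true minimum cover uses only 2 guard posts, so greedy is not optimal here.)

3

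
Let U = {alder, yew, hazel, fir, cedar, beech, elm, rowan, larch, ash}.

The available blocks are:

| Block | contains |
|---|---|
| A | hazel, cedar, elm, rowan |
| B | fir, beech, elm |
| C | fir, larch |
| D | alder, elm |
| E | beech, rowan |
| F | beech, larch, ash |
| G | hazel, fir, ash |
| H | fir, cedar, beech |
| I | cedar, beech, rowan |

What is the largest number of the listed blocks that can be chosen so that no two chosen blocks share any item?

C, D, I are pairwise disjoint (C={fir,larch}; D={alder,elm}; I={cedar,beech,rowan}).
Every remaining block overlaps one of these, and no 4 of the listed blocks are pairwise disjoint, so 3 is the maximum.

3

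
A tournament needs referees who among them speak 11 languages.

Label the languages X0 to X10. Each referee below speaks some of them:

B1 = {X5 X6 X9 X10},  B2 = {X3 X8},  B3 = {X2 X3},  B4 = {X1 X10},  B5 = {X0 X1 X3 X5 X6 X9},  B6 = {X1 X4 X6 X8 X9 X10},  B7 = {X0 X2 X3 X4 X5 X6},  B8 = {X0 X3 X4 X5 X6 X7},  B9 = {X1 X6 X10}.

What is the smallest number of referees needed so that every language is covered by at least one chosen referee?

3

Take {B3, B6, B8}. Their union is {X0, X1, X2, X3, X4, X5, X6, X7, X8, X9, X10}, which is all 11 languages.
Only B8 contains X7, so B8 is forced; the remaining 5 languages need at least 2 more referees (each remaining referee adds at most 4) — so at least 3 referees are needed, and 3 is optimal.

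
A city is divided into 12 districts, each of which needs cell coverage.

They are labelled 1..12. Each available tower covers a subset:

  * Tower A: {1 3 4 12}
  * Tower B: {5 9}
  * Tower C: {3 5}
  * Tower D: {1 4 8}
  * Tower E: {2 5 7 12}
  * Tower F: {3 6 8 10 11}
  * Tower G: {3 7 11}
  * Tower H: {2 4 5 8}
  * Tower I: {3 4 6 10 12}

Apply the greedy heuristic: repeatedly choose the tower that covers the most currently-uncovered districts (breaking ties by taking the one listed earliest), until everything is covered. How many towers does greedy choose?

4

Greedy: pick F (covers 5 new) → pick E (covers 4 new) → pick A (covers 2 new) → pick B (covers 1 new). Total picks: 4.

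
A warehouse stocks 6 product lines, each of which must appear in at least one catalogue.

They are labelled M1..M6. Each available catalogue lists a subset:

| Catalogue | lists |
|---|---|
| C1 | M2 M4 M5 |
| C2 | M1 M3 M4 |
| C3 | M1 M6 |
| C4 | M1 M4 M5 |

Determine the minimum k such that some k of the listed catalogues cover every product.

3

C1 and C2 and C3 together: C1 ∪ C2 ∪ C3 = {M1, M2, M3, M4, M5, M6} — every product is covered.
Only C1 contains M2, so C1 is forced; the remaining 3 products need at least 2 more catalogues (each remaining catalogue adds at most 2) — so at least 3 catalogues are needed, and 3 is optimal.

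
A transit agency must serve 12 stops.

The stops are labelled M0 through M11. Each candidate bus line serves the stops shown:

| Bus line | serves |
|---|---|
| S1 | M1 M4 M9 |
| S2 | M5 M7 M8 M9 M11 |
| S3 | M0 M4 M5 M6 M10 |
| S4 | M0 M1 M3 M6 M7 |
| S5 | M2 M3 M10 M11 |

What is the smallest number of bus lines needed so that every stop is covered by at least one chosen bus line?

4

Take {S1, S2, S3, S5}. Their union is {M0, M1, M2, M3, M4, M5, M6, M7, M8, M9, M10, M11}, which is all 12 stops.
No 3 of the 5 bus lines cover everything (all 10 combinations miss at least one stop), so 4 is optimal.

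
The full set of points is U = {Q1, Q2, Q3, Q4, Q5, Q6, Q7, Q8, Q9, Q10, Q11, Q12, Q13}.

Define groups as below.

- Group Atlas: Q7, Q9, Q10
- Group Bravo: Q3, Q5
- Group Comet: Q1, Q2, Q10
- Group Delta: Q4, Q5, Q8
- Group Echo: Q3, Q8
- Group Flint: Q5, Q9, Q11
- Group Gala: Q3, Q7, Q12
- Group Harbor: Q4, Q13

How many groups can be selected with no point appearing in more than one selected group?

4

Comet, Echo, Flint, Harbor are pairwise disjoint (Comet={Q1,Q2,Q10}; Echo={Q3,Q8}; Flint={Q5,Q9,Q11}; Harbor={Q4,Q13}).
Every remaining group overlaps one of these, and no 5 of the listed groups are pairwise disjoint, so 4 is the maximum.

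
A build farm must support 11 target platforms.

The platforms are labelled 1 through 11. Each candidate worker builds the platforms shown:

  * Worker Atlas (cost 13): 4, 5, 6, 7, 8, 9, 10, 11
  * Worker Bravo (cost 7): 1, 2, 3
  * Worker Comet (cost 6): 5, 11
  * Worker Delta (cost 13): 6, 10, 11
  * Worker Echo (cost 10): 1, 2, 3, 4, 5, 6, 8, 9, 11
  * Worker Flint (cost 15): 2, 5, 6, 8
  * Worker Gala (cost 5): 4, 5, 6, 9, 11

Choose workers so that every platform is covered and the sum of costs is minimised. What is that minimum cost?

Atlas, Bravo together cover every platform (Atlas ∪ Bravo = {1, 2, 3, 4, 5, 6, 7, 8, 9, 10, 11}); total cost 13 + 7 = 20.
The greedy pick Gala, Bravo, Atlas costs 25; no covering selection beats 20.

20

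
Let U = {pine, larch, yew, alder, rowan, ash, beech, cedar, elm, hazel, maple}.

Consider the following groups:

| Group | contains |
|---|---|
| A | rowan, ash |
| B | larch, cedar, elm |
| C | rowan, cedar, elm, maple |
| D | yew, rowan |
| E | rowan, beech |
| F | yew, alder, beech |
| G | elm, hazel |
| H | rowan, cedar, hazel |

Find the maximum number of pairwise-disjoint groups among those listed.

3

A, B, F are pairwise disjoint (A={rowan,ash}; B={larch,cedar,elm}; F={yew,alder,beech}).
Every remaining group overlaps one of these, and no 4 of the listed groups are pairwise disjoint, so 3 is the maximum.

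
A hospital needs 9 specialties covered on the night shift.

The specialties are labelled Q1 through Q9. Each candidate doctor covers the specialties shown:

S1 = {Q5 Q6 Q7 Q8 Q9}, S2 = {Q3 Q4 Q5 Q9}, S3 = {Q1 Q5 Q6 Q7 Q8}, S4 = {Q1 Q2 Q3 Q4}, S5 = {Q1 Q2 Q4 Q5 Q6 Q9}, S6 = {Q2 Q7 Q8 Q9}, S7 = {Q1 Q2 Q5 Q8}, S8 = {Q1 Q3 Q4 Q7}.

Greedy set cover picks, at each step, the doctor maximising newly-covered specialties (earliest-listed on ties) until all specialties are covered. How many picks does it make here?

3

Greedy: pick S5 (covers 6 new) → pick S1 (covers 2 new) → pick S2 (covers 1 new). Total picks: 3.
(The true minimum cover uses only 2 doctors, so greedy is not optimal here.)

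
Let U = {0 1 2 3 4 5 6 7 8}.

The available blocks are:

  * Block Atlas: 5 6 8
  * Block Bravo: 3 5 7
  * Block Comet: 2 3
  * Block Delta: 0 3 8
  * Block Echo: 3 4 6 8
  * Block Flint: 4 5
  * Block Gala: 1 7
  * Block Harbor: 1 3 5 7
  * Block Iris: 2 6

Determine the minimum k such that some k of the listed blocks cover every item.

4

Take {Comet, Delta, Echo, Harbor}. Their union is {0, 1, 2, 3, 4, 5, 6, 7, 8}, which is all 9 items.
No 3 of the 9 blocks cover everything (all 84 combinations miss at least one item), so 4 is optimal.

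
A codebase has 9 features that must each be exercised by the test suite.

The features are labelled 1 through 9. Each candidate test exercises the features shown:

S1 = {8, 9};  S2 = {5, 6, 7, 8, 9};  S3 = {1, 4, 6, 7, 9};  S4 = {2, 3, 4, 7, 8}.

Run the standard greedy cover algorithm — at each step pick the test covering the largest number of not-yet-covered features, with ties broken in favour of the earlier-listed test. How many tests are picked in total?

3

Greedy: pick S2 (covers 5 new) → pick S4 (covers 3 new) → pick S3 (covers 1 new). Total picks: 3.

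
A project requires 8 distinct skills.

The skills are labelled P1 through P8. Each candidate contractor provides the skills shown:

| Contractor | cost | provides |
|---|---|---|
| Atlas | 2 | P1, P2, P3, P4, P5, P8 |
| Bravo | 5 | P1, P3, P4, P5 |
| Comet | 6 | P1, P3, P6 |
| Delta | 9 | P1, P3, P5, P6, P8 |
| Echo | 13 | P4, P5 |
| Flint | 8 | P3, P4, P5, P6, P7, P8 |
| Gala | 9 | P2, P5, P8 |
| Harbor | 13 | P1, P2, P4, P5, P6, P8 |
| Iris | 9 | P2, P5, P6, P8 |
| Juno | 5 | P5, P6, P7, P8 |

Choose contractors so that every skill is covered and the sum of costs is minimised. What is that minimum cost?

7

Atlas, Juno together cover every skill (Atlas ∪ Juno = {P1, P2, P3, P4, P5, P6, P7, P8}); total cost 2 + 5 = 7.
No covering selection has total cost below 7.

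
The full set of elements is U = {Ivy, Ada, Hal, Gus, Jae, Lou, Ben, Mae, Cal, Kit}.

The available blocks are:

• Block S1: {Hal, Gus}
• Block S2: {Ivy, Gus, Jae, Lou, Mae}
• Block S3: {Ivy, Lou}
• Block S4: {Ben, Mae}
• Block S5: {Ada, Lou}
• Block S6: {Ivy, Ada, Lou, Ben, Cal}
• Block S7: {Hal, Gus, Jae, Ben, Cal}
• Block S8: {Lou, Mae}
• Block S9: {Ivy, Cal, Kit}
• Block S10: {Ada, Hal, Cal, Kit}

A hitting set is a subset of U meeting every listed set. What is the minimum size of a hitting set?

4

The 4 elements {Hal, Lou, Ben, Cal} hit every block.
The blocks S1, S4, S5, S9 are pairwise disjoint, so any hitting set needs a separate element for each — at least 4. Hence 4 is optimal.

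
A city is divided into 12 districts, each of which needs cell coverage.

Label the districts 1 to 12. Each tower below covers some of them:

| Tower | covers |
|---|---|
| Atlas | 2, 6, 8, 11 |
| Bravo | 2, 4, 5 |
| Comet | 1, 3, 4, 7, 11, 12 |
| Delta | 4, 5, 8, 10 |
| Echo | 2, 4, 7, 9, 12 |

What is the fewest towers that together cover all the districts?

Take {Atlas, Comet, Delta, Echo}. Their union is {1, 2, 3, 4, 5, 6, 7, 8, 9, 10, 11, 12}, which is all 12 districts.
Only Echo contains 9, so Echo is forced; the remaining 7 districts need at least 3 more towers (each remaining tower adds at most 3) — so at least 4 towers are needed, and 4 is optimal.

4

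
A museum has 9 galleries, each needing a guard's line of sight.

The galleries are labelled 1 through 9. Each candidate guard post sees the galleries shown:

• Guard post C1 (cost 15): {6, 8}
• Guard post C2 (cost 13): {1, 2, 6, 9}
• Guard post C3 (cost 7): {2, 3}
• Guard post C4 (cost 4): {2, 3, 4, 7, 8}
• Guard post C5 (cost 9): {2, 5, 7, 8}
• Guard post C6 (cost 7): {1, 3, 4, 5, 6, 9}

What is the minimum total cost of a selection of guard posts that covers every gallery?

11

C4, C6 together cover every gallery (C4 ∪ C6 = {1, 2, 3, 4, 5, 6, 7, 8, 9}); total cost 4 + 7 = 11.
No covering selection has total cost below 11.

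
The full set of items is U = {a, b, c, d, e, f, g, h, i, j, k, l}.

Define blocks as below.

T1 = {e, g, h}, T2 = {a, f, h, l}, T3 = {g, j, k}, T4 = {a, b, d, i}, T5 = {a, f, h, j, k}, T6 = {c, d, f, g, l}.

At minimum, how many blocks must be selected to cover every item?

4

T1 and T3 and T4 and T6 together: T1 ∪ T3 ∪ T4 ∪ T6 = {a, b, c, d, e, f, g, h, i, j, k, l} — every item is covered.
Only T1 contains e, so T1 is forced; the remaining 9 items need at least 3 more blocks (each remaining block adds at most 4) — so at least 4 blocks are needed, and 4 is optimal.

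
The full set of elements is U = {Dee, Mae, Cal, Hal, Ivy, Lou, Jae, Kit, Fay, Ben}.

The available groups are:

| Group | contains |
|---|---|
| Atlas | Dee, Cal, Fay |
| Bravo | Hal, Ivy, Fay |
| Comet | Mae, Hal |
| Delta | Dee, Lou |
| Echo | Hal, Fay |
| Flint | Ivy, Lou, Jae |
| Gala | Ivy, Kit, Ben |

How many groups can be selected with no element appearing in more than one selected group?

3

Comet, Delta, Gala are pairwise disjoint (Comet={Mae,Hal}; Delta={Dee,Lou}; Gala={Ivy,Kit,Ben}).
Every remaining group overlaps one of these, and no 4 of the listed groups are pairwise disjoint, so 3 is the maximum.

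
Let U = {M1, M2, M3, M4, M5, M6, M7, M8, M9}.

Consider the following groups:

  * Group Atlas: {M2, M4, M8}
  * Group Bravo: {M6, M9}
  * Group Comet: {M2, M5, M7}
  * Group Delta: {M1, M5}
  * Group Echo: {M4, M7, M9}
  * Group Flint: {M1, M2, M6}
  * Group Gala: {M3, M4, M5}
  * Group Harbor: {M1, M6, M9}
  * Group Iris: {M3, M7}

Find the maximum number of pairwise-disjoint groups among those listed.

4

Atlas, Bravo, Delta, Iris are pairwise disjoint (Atlas={M2,M4,M8}; Bravo={M6,M9}; Delta={M1,M5}; Iris={M3,M7}).
Every remaining group overlaps one of these, and no 5 of the listed groups are pairwise disjoint, so 4 is the maximum.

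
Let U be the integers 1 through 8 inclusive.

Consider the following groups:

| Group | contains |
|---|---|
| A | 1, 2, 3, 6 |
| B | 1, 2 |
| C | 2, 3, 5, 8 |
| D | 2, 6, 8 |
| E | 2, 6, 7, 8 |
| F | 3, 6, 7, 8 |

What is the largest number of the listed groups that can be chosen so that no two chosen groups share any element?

B, F are pairwise disjoint (B={1,2}; F={3,6,7,8}).
Every remaining group overlaps one of these, and no 3 of the listed groups are pairwise disjoint, so 2 is the maximum.

2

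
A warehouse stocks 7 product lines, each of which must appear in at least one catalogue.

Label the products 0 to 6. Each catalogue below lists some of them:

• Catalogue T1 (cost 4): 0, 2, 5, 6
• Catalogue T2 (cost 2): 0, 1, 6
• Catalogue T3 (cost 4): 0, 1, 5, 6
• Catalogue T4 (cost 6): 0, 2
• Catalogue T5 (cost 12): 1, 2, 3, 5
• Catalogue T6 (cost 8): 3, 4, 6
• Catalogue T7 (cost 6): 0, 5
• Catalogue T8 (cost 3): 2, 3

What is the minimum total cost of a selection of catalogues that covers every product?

T1, T2, T6 together cover every product (T1 ∪ T2 ∪ T6 = {0, 1, 2, 3, 4, 5, 6}); total cost 4 + 2 + 8 = 14.
The greedy pick T2, T8, T1, T6 costs 17; no covering selection beats 14.

14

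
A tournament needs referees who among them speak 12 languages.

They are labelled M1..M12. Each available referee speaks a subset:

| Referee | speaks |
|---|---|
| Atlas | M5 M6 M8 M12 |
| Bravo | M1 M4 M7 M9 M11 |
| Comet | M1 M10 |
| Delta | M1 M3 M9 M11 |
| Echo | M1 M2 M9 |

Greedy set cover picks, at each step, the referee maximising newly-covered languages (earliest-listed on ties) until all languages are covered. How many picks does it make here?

Greedy: pick Bravo (covers 5 new) → pick Atlas (covers 4 new) → pick Comet (covers 1 new) → pick Delta (covers 1 new) → pick Echo (covers 1 new). Total picks: 5.

5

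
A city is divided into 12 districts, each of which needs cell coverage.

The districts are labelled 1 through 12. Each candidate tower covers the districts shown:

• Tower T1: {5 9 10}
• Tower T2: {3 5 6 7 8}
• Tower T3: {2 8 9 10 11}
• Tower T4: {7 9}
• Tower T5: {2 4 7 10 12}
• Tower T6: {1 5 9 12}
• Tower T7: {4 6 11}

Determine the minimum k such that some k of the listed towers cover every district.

T2 and T3 and T6 and T7 together: T2 ∪ T3 ∪ T6 ∪ T7 = {1, 2, 3, 4, 5, 6, 7, 8, 9, 10, 11, 12} — every district is covered.
No 3 of the 7 towers cover everything (all 35 combinations miss at least one district), so 4 is optimal.

4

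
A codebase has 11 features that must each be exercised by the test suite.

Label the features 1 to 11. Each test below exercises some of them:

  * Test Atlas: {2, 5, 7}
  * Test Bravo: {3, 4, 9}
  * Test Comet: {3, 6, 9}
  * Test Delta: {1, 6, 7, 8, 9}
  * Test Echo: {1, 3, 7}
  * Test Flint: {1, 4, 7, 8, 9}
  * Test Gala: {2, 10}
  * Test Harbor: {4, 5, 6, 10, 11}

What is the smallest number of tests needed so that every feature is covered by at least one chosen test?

Take {Atlas, Comet, Delta, Harbor}. Their union is {1, 2, 3, 4, 5, 6, 7, 8, 9, 10, 11}, which is all 11 features.
No 3 of the 8 tests cover everything (all 56 combinations miss at least one feature), so 4 is optimal.

4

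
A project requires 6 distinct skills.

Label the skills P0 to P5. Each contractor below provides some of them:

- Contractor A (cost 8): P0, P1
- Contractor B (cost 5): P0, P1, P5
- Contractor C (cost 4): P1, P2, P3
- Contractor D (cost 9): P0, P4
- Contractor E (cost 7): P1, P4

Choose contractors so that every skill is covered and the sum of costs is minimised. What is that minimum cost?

16

B, C, E together cover every skill (B ∪ C ∪ E = {P0, P1, P2, P3, P4, P5}); total cost 5 + 4 + 7 = 16.
No covering selection has total cost below 16.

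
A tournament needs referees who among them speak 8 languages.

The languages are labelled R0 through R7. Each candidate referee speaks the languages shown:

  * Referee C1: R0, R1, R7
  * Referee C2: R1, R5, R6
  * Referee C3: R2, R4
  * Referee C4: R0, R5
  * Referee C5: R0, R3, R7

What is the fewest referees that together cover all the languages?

3

Take {C2, C3, C5}. Their union is {R0, R1, R2, R3, R4, R5, R6, R7}, which is all 8 languages.
Each referee has at most 3 languages, and 2·3 = 6 < 8 — so at least 3 referees are needed, and 3 is optimal.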